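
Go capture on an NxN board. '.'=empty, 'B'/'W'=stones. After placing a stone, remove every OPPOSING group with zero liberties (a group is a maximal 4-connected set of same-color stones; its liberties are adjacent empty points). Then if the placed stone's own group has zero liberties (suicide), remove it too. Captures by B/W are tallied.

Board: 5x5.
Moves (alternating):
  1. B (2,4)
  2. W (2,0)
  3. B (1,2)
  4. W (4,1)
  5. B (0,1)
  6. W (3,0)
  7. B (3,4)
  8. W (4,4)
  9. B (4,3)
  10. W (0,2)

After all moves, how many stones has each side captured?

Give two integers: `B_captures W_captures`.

Answer: 1 0

Derivation:
Move 1: B@(2,4) -> caps B=0 W=0
Move 2: W@(2,0) -> caps B=0 W=0
Move 3: B@(1,2) -> caps B=0 W=0
Move 4: W@(4,1) -> caps B=0 W=0
Move 5: B@(0,1) -> caps B=0 W=0
Move 6: W@(3,0) -> caps B=0 W=0
Move 7: B@(3,4) -> caps B=0 W=0
Move 8: W@(4,4) -> caps B=0 W=0
Move 9: B@(4,3) -> caps B=1 W=0
Move 10: W@(0,2) -> caps B=1 W=0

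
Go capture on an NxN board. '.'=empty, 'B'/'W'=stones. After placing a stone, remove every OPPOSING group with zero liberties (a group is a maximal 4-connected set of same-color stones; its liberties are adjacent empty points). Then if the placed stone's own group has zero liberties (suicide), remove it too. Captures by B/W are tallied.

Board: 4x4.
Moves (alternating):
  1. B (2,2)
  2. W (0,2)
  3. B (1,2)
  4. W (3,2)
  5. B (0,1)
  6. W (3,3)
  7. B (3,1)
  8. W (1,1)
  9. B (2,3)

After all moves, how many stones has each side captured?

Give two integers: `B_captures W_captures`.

Move 1: B@(2,2) -> caps B=0 W=0
Move 2: W@(0,2) -> caps B=0 W=0
Move 3: B@(1,2) -> caps B=0 W=0
Move 4: W@(3,2) -> caps B=0 W=0
Move 5: B@(0,1) -> caps B=0 W=0
Move 6: W@(3,3) -> caps B=0 W=0
Move 7: B@(3,1) -> caps B=0 W=0
Move 8: W@(1,1) -> caps B=0 W=0
Move 9: B@(2,3) -> caps B=2 W=0

Answer: 2 0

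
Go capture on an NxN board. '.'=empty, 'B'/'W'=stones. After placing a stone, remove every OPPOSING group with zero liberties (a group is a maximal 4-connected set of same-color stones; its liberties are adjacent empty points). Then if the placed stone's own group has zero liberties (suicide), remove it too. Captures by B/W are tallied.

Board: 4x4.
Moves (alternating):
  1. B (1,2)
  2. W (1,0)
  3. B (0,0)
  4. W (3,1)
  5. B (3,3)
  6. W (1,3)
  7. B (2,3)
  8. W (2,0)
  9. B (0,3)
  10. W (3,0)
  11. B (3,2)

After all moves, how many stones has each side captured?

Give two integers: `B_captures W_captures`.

Answer: 1 0

Derivation:
Move 1: B@(1,2) -> caps B=0 W=0
Move 2: W@(1,0) -> caps B=0 W=0
Move 3: B@(0,0) -> caps B=0 W=0
Move 4: W@(3,1) -> caps B=0 W=0
Move 5: B@(3,3) -> caps B=0 W=0
Move 6: W@(1,3) -> caps B=0 W=0
Move 7: B@(2,3) -> caps B=0 W=0
Move 8: W@(2,0) -> caps B=0 W=0
Move 9: B@(0,3) -> caps B=1 W=0
Move 10: W@(3,0) -> caps B=1 W=0
Move 11: B@(3,2) -> caps B=1 W=0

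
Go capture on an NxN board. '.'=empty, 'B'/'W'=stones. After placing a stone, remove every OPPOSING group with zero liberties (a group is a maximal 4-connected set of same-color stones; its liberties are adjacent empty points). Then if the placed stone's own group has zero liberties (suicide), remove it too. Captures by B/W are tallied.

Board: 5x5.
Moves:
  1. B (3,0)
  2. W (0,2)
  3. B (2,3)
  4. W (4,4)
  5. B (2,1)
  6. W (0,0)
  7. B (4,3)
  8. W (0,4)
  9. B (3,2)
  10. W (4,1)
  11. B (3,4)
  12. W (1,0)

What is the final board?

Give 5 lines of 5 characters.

Answer: W.W.W
W....
.B.B.
B.B.B
.W.B.

Derivation:
Move 1: B@(3,0) -> caps B=0 W=0
Move 2: W@(0,2) -> caps B=0 W=0
Move 3: B@(2,3) -> caps B=0 W=0
Move 4: W@(4,4) -> caps B=0 W=0
Move 5: B@(2,1) -> caps B=0 W=0
Move 6: W@(0,0) -> caps B=0 W=0
Move 7: B@(4,3) -> caps B=0 W=0
Move 8: W@(0,4) -> caps B=0 W=0
Move 9: B@(3,2) -> caps B=0 W=0
Move 10: W@(4,1) -> caps B=0 W=0
Move 11: B@(3,4) -> caps B=1 W=0
Move 12: W@(1,0) -> caps B=1 W=0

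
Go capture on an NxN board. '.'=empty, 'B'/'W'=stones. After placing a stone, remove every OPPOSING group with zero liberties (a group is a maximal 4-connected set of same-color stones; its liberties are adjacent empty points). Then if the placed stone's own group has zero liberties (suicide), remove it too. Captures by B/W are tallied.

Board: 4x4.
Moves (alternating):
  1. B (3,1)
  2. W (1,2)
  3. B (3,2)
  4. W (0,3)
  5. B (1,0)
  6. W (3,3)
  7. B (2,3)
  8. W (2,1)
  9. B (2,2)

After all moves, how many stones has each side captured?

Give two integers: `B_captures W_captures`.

Answer: 1 0

Derivation:
Move 1: B@(3,1) -> caps B=0 W=0
Move 2: W@(1,2) -> caps B=0 W=0
Move 3: B@(3,2) -> caps B=0 W=0
Move 4: W@(0,3) -> caps B=0 W=0
Move 5: B@(1,0) -> caps B=0 W=0
Move 6: W@(3,3) -> caps B=0 W=0
Move 7: B@(2,3) -> caps B=1 W=0
Move 8: W@(2,1) -> caps B=1 W=0
Move 9: B@(2,2) -> caps B=1 W=0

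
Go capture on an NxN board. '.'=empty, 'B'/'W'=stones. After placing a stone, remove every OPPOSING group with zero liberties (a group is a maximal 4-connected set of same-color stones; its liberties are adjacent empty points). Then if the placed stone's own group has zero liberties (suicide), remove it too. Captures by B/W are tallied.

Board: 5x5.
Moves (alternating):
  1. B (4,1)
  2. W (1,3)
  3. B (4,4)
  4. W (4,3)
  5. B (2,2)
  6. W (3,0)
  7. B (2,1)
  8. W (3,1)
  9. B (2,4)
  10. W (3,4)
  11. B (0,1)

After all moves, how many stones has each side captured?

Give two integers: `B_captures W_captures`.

Move 1: B@(4,1) -> caps B=0 W=0
Move 2: W@(1,3) -> caps B=0 W=0
Move 3: B@(4,4) -> caps B=0 W=0
Move 4: W@(4,3) -> caps B=0 W=0
Move 5: B@(2,2) -> caps B=0 W=0
Move 6: W@(3,0) -> caps B=0 W=0
Move 7: B@(2,1) -> caps B=0 W=0
Move 8: W@(3,1) -> caps B=0 W=0
Move 9: B@(2,4) -> caps B=0 W=0
Move 10: W@(3,4) -> caps B=0 W=1
Move 11: B@(0,1) -> caps B=0 W=1

Answer: 0 1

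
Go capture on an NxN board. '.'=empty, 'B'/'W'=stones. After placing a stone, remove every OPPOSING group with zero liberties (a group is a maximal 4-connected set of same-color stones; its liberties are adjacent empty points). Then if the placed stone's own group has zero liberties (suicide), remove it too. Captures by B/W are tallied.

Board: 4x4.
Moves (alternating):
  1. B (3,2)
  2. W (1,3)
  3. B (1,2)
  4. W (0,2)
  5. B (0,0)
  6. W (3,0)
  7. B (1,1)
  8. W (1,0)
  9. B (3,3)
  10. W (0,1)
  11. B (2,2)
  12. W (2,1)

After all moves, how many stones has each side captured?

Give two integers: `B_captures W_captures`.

Move 1: B@(3,2) -> caps B=0 W=0
Move 2: W@(1,3) -> caps B=0 W=0
Move 3: B@(1,2) -> caps B=0 W=0
Move 4: W@(0,2) -> caps B=0 W=0
Move 5: B@(0,0) -> caps B=0 W=0
Move 6: W@(3,0) -> caps B=0 W=0
Move 7: B@(1,1) -> caps B=0 W=0
Move 8: W@(1,0) -> caps B=0 W=0
Move 9: B@(3,3) -> caps B=0 W=0
Move 10: W@(0,1) -> caps B=0 W=1
Move 11: B@(2,2) -> caps B=0 W=1
Move 12: W@(2,1) -> caps B=0 W=1

Answer: 0 1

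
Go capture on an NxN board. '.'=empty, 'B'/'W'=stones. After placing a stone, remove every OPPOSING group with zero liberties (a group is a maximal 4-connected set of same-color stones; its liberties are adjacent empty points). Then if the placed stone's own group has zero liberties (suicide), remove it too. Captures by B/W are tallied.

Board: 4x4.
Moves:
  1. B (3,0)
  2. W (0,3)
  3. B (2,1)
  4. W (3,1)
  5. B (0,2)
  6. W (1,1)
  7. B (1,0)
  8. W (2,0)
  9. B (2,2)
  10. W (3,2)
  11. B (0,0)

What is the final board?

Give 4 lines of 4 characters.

Move 1: B@(3,0) -> caps B=0 W=0
Move 2: W@(0,3) -> caps B=0 W=0
Move 3: B@(2,1) -> caps B=0 W=0
Move 4: W@(3,1) -> caps B=0 W=0
Move 5: B@(0,2) -> caps B=0 W=0
Move 6: W@(1,1) -> caps B=0 W=0
Move 7: B@(1,0) -> caps B=0 W=0
Move 8: W@(2,0) -> caps B=0 W=1
Move 9: B@(2,2) -> caps B=0 W=1
Move 10: W@(3,2) -> caps B=0 W=1
Move 11: B@(0,0) -> caps B=0 W=1

Answer: B.BW
BW..
WBB.
.WW.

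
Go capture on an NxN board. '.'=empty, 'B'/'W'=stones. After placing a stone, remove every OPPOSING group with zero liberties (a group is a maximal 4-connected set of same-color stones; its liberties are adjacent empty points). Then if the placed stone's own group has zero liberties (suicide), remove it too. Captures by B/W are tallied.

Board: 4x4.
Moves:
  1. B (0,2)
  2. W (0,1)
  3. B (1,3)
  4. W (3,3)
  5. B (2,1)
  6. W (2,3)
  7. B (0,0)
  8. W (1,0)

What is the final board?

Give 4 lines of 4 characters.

Answer: .WB.
W..B
.B.W
...W

Derivation:
Move 1: B@(0,2) -> caps B=0 W=0
Move 2: W@(0,1) -> caps B=0 W=0
Move 3: B@(1,3) -> caps B=0 W=0
Move 4: W@(3,3) -> caps B=0 W=0
Move 5: B@(2,1) -> caps B=0 W=0
Move 6: W@(2,3) -> caps B=0 W=0
Move 7: B@(0,0) -> caps B=0 W=0
Move 8: W@(1,0) -> caps B=0 W=1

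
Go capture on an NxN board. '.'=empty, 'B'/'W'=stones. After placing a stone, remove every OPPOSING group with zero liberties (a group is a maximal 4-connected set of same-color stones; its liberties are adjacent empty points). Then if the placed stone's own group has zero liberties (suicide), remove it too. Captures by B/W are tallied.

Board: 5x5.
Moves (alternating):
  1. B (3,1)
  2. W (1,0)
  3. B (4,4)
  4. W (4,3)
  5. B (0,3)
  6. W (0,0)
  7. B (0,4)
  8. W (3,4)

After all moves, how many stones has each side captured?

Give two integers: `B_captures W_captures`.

Answer: 0 1

Derivation:
Move 1: B@(3,1) -> caps B=0 W=0
Move 2: W@(1,0) -> caps B=0 W=0
Move 3: B@(4,4) -> caps B=0 W=0
Move 4: W@(4,3) -> caps B=0 W=0
Move 5: B@(0,3) -> caps B=0 W=0
Move 6: W@(0,0) -> caps B=0 W=0
Move 7: B@(0,4) -> caps B=0 W=0
Move 8: W@(3,4) -> caps B=0 W=1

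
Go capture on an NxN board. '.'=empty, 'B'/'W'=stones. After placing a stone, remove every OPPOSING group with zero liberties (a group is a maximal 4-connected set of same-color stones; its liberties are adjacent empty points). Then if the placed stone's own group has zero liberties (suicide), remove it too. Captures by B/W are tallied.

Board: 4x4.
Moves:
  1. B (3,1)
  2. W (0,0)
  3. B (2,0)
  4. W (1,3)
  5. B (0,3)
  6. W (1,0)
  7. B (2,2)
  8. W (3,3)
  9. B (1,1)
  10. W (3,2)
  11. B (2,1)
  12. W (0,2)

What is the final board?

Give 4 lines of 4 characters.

Move 1: B@(3,1) -> caps B=0 W=0
Move 2: W@(0,0) -> caps B=0 W=0
Move 3: B@(2,0) -> caps B=0 W=0
Move 4: W@(1,3) -> caps B=0 W=0
Move 5: B@(0,3) -> caps B=0 W=0
Move 6: W@(1,0) -> caps B=0 W=0
Move 7: B@(2,2) -> caps B=0 W=0
Move 8: W@(3,3) -> caps B=0 W=0
Move 9: B@(1,1) -> caps B=0 W=0
Move 10: W@(3,2) -> caps B=0 W=0
Move 11: B@(2,1) -> caps B=0 W=0
Move 12: W@(0,2) -> caps B=0 W=1

Answer: W.W.
WB.W
BBB.
.BWW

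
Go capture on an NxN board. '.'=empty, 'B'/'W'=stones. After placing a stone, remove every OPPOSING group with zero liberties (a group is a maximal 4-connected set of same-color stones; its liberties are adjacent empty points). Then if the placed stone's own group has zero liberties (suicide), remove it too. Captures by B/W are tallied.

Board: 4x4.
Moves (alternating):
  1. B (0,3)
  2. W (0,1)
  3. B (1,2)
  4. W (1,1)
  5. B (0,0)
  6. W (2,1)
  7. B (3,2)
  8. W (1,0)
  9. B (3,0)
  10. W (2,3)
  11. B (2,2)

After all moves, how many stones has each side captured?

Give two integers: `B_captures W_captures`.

Answer: 0 1

Derivation:
Move 1: B@(0,3) -> caps B=0 W=0
Move 2: W@(0,1) -> caps B=0 W=0
Move 3: B@(1,2) -> caps B=0 W=0
Move 4: W@(1,1) -> caps B=0 W=0
Move 5: B@(0,0) -> caps B=0 W=0
Move 6: W@(2,1) -> caps B=0 W=0
Move 7: B@(3,2) -> caps B=0 W=0
Move 8: W@(1,0) -> caps B=0 W=1
Move 9: B@(3,0) -> caps B=0 W=1
Move 10: W@(2,3) -> caps B=0 W=1
Move 11: B@(2,2) -> caps B=0 W=1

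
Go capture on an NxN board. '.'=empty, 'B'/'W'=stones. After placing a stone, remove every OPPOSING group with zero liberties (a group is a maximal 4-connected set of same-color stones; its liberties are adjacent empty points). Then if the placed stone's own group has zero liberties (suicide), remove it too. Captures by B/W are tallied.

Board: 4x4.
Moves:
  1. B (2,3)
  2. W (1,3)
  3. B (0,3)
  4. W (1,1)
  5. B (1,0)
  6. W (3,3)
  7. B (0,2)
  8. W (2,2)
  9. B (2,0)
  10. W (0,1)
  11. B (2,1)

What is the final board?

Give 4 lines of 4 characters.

Answer: .WBB
BW.W
BBW.
...W

Derivation:
Move 1: B@(2,3) -> caps B=0 W=0
Move 2: W@(1,3) -> caps B=0 W=0
Move 3: B@(0,3) -> caps B=0 W=0
Move 4: W@(1,1) -> caps B=0 W=0
Move 5: B@(1,0) -> caps B=0 W=0
Move 6: W@(3,3) -> caps B=0 W=0
Move 7: B@(0,2) -> caps B=0 W=0
Move 8: W@(2,2) -> caps B=0 W=1
Move 9: B@(2,0) -> caps B=0 W=1
Move 10: W@(0,1) -> caps B=0 W=1
Move 11: B@(2,1) -> caps B=0 W=1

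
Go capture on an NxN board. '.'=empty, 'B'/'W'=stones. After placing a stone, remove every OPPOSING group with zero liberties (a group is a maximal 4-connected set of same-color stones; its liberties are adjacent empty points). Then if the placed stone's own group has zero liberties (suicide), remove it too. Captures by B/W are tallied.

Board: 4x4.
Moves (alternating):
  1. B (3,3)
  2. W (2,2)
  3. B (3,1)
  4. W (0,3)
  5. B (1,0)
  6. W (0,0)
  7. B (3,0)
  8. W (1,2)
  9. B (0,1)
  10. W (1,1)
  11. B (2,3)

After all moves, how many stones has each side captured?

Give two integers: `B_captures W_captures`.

Answer: 1 0

Derivation:
Move 1: B@(3,3) -> caps B=0 W=0
Move 2: W@(2,2) -> caps B=0 W=0
Move 3: B@(3,1) -> caps B=0 W=0
Move 4: W@(0,3) -> caps B=0 W=0
Move 5: B@(1,0) -> caps B=0 W=0
Move 6: W@(0,0) -> caps B=0 W=0
Move 7: B@(3,0) -> caps B=0 W=0
Move 8: W@(1,2) -> caps B=0 W=0
Move 9: B@(0,1) -> caps B=1 W=0
Move 10: W@(1,1) -> caps B=1 W=0
Move 11: B@(2,3) -> caps B=1 W=0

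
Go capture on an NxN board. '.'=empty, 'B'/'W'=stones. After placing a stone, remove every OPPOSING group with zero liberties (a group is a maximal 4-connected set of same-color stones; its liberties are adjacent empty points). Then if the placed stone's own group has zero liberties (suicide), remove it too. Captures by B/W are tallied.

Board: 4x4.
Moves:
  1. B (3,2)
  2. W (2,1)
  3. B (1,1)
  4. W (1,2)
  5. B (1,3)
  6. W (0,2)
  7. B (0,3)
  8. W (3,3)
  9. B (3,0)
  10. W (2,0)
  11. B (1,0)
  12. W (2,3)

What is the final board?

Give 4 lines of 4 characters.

Answer: ..W.
BBW.
WW.W
B.BW

Derivation:
Move 1: B@(3,2) -> caps B=0 W=0
Move 2: W@(2,1) -> caps B=0 W=0
Move 3: B@(1,1) -> caps B=0 W=0
Move 4: W@(1,2) -> caps B=0 W=0
Move 5: B@(1,3) -> caps B=0 W=0
Move 6: W@(0,2) -> caps B=0 W=0
Move 7: B@(0,3) -> caps B=0 W=0
Move 8: W@(3,3) -> caps B=0 W=0
Move 9: B@(3,0) -> caps B=0 W=0
Move 10: W@(2,0) -> caps B=0 W=0
Move 11: B@(1,0) -> caps B=0 W=0
Move 12: W@(2,3) -> caps B=0 W=2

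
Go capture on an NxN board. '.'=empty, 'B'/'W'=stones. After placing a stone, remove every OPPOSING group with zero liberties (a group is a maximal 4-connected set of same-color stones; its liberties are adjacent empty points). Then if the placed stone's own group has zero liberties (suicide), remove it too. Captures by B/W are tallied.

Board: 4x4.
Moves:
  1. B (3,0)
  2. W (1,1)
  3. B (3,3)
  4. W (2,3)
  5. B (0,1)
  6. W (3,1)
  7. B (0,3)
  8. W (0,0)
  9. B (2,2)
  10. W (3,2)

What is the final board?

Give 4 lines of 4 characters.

Answer: WB.B
.W..
..BW
BWW.

Derivation:
Move 1: B@(3,0) -> caps B=0 W=0
Move 2: W@(1,1) -> caps B=0 W=0
Move 3: B@(3,3) -> caps B=0 W=0
Move 4: W@(2,3) -> caps B=0 W=0
Move 5: B@(0,1) -> caps B=0 W=0
Move 6: W@(3,1) -> caps B=0 W=0
Move 7: B@(0,3) -> caps B=0 W=0
Move 8: W@(0,0) -> caps B=0 W=0
Move 9: B@(2,2) -> caps B=0 W=0
Move 10: W@(3,2) -> caps B=0 W=1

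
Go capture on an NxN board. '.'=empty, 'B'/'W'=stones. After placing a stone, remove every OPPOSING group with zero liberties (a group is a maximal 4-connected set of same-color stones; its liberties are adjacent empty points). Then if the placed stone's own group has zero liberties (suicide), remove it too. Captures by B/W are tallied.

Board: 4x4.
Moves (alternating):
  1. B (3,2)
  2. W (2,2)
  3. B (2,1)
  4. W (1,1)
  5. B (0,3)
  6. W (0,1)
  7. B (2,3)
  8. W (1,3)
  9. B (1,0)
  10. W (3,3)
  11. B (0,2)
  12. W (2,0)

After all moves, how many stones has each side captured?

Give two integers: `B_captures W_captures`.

Move 1: B@(3,2) -> caps B=0 W=0
Move 2: W@(2,2) -> caps B=0 W=0
Move 3: B@(2,1) -> caps B=0 W=0
Move 4: W@(1,1) -> caps B=0 W=0
Move 5: B@(0,3) -> caps B=0 W=0
Move 6: W@(0,1) -> caps B=0 W=0
Move 7: B@(2,3) -> caps B=0 W=0
Move 8: W@(1,3) -> caps B=0 W=0
Move 9: B@(1,0) -> caps B=0 W=0
Move 10: W@(3,3) -> caps B=0 W=1
Move 11: B@(0,2) -> caps B=0 W=1
Move 12: W@(2,0) -> caps B=0 W=1

Answer: 0 1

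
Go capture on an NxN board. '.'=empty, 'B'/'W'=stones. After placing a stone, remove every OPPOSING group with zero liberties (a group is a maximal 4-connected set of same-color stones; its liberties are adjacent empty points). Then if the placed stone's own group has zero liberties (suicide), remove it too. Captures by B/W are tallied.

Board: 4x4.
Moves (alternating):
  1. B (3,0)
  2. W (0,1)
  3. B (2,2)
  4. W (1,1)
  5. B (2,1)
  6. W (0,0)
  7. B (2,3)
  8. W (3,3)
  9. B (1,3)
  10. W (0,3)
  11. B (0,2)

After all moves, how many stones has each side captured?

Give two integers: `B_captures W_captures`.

Move 1: B@(3,0) -> caps B=0 W=0
Move 2: W@(0,1) -> caps B=0 W=0
Move 3: B@(2,2) -> caps B=0 W=0
Move 4: W@(1,1) -> caps B=0 W=0
Move 5: B@(2,1) -> caps B=0 W=0
Move 6: W@(0,0) -> caps B=0 W=0
Move 7: B@(2,3) -> caps B=0 W=0
Move 8: W@(3,3) -> caps B=0 W=0
Move 9: B@(1,3) -> caps B=0 W=0
Move 10: W@(0,3) -> caps B=0 W=0
Move 11: B@(0,2) -> caps B=1 W=0

Answer: 1 0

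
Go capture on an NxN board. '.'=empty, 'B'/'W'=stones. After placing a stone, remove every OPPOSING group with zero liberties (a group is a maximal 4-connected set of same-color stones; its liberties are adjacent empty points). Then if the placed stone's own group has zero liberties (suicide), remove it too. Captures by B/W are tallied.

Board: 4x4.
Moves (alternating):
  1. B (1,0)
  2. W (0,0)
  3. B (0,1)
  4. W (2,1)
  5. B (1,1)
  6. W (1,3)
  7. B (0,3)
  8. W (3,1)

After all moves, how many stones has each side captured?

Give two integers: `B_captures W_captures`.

Move 1: B@(1,0) -> caps B=0 W=0
Move 2: W@(0,0) -> caps B=0 W=0
Move 3: B@(0,1) -> caps B=1 W=0
Move 4: W@(2,1) -> caps B=1 W=0
Move 5: B@(1,1) -> caps B=1 W=0
Move 6: W@(1,3) -> caps B=1 W=0
Move 7: B@(0,3) -> caps B=1 W=0
Move 8: W@(3,1) -> caps B=1 W=0

Answer: 1 0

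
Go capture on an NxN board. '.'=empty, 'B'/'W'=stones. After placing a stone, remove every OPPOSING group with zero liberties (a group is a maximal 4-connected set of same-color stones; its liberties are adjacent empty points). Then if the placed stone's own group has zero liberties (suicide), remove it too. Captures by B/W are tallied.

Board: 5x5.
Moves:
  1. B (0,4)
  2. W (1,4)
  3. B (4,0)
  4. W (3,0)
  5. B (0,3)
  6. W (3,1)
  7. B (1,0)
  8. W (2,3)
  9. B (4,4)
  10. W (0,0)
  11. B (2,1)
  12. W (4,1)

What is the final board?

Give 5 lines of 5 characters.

Answer: W..BB
B...W
.B.W.
WW...
.W..B

Derivation:
Move 1: B@(0,4) -> caps B=0 W=0
Move 2: W@(1,4) -> caps B=0 W=0
Move 3: B@(4,0) -> caps B=0 W=0
Move 4: W@(3,0) -> caps B=0 W=0
Move 5: B@(0,3) -> caps B=0 W=0
Move 6: W@(3,1) -> caps B=0 W=0
Move 7: B@(1,0) -> caps B=0 W=0
Move 8: W@(2,3) -> caps B=0 W=0
Move 9: B@(4,4) -> caps B=0 W=0
Move 10: W@(0,0) -> caps B=0 W=0
Move 11: B@(2,1) -> caps B=0 W=0
Move 12: W@(4,1) -> caps B=0 W=1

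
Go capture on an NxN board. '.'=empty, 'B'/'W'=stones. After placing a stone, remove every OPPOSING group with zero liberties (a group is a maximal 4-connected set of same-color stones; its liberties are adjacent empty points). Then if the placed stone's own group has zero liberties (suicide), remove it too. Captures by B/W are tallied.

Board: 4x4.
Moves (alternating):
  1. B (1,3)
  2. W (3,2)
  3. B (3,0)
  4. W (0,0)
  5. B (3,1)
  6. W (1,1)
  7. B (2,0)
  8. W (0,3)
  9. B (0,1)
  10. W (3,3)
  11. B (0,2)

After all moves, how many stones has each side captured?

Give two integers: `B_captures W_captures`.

Answer: 1 0

Derivation:
Move 1: B@(1,3) -> caps B=0 W=0
Move 2: W@(3,2) -> caps B=0 W=0
Move 3: B@(3,0) -> caps B=0 W=0
Move 4: W@(0,0) -> caps B=0 W=0
Move 5: B@(3,1) -> caps B=0 W=0
Move 6: W@(1,1) -> caps B=0 W=0
Move 7: B@(2,0) -> caps B=0 W=0
Move 8: W@(0,3) -> caps B=0 W=0
Move 9: B@(0,1) -> caps B=0 W=0
Move 10: W@(3,3) -> caps B=0 W=0
Move 11: B@(0,2) -> caps B=1 W=0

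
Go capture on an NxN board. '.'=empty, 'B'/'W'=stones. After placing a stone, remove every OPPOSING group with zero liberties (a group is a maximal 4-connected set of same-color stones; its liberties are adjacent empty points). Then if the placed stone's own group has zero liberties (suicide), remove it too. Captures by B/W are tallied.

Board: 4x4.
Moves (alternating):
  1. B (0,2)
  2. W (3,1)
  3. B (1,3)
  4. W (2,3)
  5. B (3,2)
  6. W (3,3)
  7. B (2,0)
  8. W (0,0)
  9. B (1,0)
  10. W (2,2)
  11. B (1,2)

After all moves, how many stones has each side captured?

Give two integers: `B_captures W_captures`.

Move 1: B@(0,2) -> caps B=0 W=0
Move 2: W@(3,1) -> caps B=0 W=0
Move 3: B@(1,3) -> caps B=0 W=0
Move 4: W@(2,3) -> caps B=0 W=0
Move 5: B@(3,2) -> caps B=0 W=0
Move 6: W@(3,3) -> caps B=0 W=0
Move 7: B@(2,0) -> caps B=0 W=0
Move 8: W@(0,0) -> caps B=0 W=0
Move 9: B@(1,0) -> caps B=0 W=0
Move 10: W@(2,2) -> caps B=0 W=1
Move 11: B@(1,2) -> caps B=0 W=1

Answer: 0 1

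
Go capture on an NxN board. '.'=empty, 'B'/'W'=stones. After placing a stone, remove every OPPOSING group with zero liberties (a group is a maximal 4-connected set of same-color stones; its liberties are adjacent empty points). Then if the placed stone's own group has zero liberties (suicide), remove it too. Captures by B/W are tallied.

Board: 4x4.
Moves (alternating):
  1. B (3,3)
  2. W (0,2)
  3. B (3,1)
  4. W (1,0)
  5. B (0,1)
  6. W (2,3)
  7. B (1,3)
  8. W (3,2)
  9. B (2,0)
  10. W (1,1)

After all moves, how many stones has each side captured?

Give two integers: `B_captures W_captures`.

Answer: 0 1

Derivation:
Move 1: B@(3,3) -> caps B=0 W=0
Move 2: W@(0,2) -> caps B=0 W=0
Move 3: B@(3,1) -> caps B=0 W=0
Move 4: W@(1,0) -> caps B=0 W=0
Move 5: B@(0,1) -> caps B=0 W=0
Move 6: W@(2,3) -> caps B=0 W=0
Move 7: B@(1,3) -> caps B=0 W=0
Move 8: W@(3,2) -> caps B=0 W=1
Move 9: B@(2,0) -> caps B=0 W=1
Move 10: W@(1,1) -> caps B=0 W=1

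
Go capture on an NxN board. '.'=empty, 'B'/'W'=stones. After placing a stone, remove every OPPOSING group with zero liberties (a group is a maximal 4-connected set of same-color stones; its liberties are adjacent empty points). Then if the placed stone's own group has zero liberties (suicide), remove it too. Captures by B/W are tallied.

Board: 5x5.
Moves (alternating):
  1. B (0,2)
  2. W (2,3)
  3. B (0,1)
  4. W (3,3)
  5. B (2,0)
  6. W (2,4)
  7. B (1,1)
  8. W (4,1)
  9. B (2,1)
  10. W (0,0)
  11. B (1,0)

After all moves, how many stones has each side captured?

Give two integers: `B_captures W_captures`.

Answer: 1 0

Derivation:
Move 1: B@(0,2) -> caps B=0 W=0
Move 2: W@(2,3) -> caps B=0 W=0
Move 3: B@(0,1) -> caps B=0 W=0
Move 4: W@(3,3) -> caps B=0 W=0
Move 5: B@(2,0) -> caps B=0 W=0
Move 6: W@(2,4) -> caps B=0 W=0
Move 7: B@(1,1) -> caps B=0 W=0
Move 8: W@(4,1) -> caps B=0 W=0
Move 9: B@(2,1) -> caps B=0 W=0
Move 10: W@(0,0) -> caps B=0 W=0
Move 11: B@(1,0) -> caps B=1 W=0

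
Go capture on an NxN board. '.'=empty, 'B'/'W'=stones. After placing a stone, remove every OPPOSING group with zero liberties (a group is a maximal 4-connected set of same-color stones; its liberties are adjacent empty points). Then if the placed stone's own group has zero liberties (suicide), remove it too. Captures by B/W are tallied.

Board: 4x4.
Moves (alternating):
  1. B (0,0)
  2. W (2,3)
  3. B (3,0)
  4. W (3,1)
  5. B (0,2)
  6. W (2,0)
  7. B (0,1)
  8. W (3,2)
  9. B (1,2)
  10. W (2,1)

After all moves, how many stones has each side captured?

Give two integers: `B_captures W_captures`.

Move 1: B@(0,0) -> caps B=0 W=0
Move 2: W@(2,3) -> caps B=0 W=0
Move 3: B@(3,0) -> caps B=0 W=0
Move 4: W@(3,1) -> caps B=0 W=0
Move 5: B@(0,2) -> caps B=0 W=0
Move 6: W@(2,0) -> caps B=0 W=1
Move 7: B@(0,1) -> caps B=0 W=1
Move 8: W@(3,2) -> caps B=0 W=1
Move 9: B@(1,2) -> caps B=0 W=1
Move 10: W@(2,1) -> caps B=0 W=1

Answer: 0 1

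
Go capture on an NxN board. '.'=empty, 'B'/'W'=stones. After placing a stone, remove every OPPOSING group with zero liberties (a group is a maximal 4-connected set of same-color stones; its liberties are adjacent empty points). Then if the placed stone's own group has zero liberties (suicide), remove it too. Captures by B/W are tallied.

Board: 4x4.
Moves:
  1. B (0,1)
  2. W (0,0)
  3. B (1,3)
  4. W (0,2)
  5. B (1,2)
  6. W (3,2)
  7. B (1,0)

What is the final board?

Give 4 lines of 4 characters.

Move 1: B@(0,1) -> caps B=0 W=0
Move 2: W@(0,0) -> caps B=0 W=0
Move 3: B@(1,3) -> caps B=0 W=0
Move 4: W@(0,2) -> caps B=0 W=0
Move 5: B@(1,2) -> caps B=0 W=0
Move 6: W@(3,2) -> caps B=0 W=0
Move 7: B@(1,0) -> caps B=1 W=0

Answer: .BW.
B.BB
....
..W.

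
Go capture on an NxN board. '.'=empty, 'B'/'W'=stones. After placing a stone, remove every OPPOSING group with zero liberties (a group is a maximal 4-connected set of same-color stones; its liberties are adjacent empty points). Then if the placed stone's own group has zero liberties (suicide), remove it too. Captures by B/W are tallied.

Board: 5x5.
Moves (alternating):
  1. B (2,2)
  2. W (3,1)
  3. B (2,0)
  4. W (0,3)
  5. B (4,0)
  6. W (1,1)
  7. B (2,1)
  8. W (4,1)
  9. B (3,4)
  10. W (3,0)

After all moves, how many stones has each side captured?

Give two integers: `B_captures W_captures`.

Move 1: B@(2,2) -> caps B=0 W=0
Move 2: W@(3,1) -> caps B=0 W=0
Move 3: B@(2,0) -> caps B=0 W=0
Move 4: W@(0,3) -> caps B=0 W=0
Move 5: B@(4,0) -> caps B=0 W=0
Move 6: W@(1,1) -> caps B=0 W=0
Move 7: B@(2,1) -> caps B=0 W=0
Move 8: W@(4,1) -> caps B=0 W=0
Move 9: B@(3,4) -> caps B=0 W=0
Move 10: W@(3,0) -> caps B=0 W=1

Answer: 0 1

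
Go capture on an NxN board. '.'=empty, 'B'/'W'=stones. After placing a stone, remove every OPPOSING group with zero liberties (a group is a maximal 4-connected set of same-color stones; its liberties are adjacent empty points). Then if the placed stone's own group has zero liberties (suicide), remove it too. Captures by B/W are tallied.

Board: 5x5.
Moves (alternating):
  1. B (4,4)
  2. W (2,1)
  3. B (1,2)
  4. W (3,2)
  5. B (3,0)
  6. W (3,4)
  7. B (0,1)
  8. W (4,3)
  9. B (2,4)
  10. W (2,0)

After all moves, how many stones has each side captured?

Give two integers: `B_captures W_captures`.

Answer: 0 1

Derivation:
Move 1: B@(4,4) -> caps B=0 W=0
Move 2: W@(2,1) -> caps B=0 W=0
Move 3: B@(1,2) -> caps B=0 W=0
Move 4: W@(3,2) -> caps B=0 W=0
Move 5: B@(3,0) -> caps B=0 W=0
Move 6: W@(3,4) -> caps B=0 W=0
Move 7: B@(0,1) -> caps B=0 W=0
Move 8: W@(4,3) -> caps B=0 W=1
Move 9: B@(2,4) -> caps B=0 W=1
Move 10: W@(2,0) -> caps B=0 W=1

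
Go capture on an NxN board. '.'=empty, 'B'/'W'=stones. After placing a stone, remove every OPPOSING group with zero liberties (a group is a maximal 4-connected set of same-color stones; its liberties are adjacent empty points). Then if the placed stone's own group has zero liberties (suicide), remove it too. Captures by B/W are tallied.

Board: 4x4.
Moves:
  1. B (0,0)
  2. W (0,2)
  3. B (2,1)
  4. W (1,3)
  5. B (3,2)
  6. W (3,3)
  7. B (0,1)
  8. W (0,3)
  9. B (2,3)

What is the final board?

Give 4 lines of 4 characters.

Answer: BBWW
...W
.B.B
..B.

Derivation:
Move 1: B@(0,0) -> caps B=0 W=0
Move 2: W@(0,2) -> caps B=0 W=0
Move 3: B@(2,1) -> caps B=0 W=0
Move 4: W@(1,3) -> caps B=0 W=0
Move 5: B@(3,2) -> caps B=0 W=0
Move 6: W@(3,3) -> caps B=0 W=0
Move 7: B@(0,1) -> caps B=0 W=0
Move 8: W@(0,3) -> caps B=0 W=0
Move 9: B@(2,3) -> caps B=1 W=0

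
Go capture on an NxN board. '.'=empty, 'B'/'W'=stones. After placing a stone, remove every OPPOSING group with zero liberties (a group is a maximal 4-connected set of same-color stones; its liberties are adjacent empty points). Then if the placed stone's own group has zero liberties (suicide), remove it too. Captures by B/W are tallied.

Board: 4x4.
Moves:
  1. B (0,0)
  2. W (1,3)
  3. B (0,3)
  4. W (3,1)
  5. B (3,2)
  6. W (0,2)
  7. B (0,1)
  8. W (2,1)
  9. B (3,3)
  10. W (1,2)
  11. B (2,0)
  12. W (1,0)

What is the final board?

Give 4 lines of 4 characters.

Move 1: B@(0,0) -> caps B=0 W=0
Move 2: W@(1,3) -> caps B=0 W=0
Move 3: B@(0,3) -> caps B=0 W=0
Move 4: W@(3,1) -> caps B=0 W=0
Move 5: B@(3,2) -> caps B=0 W=0
Move 6: W@(0,2) -> caps B=0 W=1
Move 7: B@(0,1) -> caps B=0 W=1
Move 8: W@(2,1) -> caps B=0 W=1
Move 9: B@(3,3) -> caps B=0 W=1
Move 10: W@(1,2) -> caps B=0 W=1
Move 11: B@(2,0) -> caps B=0 W=1
Move 12: W@(1,0) -> caps B=0 W=1

Answer: BBW.
W.WW
BW..
.WBB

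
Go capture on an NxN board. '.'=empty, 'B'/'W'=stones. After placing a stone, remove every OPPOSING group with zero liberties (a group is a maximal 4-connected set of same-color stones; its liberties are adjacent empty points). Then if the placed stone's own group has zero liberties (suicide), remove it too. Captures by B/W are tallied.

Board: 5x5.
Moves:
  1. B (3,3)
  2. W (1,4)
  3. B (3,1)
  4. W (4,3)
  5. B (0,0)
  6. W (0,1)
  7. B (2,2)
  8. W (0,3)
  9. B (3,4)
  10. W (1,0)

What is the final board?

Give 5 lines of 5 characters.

Move 1: B@(3,3) -> caps B=0 W=0
Move 2: W@(1,4) -> caps B=0 W=0
Move 3: B@(3,1) -> caps B=0 W=0
Move 4: W@(4,3) -> caps B=0 W=0
Move 5: B@(0,0) -> caps B=0 W=0
Move 6: W@(0,1) -> caps B=0 W=0
Move 7: B@(2,2) -> caps B=0 W=0
Move 8: W@(0,3) -> caps B=0 W=0
Move 9: B@(3,4) -> caps B=0 W=0
Move 10: W@(1,0) -> caps B=0 W=1

Answer: .W.W.
W...W
..B..
.B.BB
...W.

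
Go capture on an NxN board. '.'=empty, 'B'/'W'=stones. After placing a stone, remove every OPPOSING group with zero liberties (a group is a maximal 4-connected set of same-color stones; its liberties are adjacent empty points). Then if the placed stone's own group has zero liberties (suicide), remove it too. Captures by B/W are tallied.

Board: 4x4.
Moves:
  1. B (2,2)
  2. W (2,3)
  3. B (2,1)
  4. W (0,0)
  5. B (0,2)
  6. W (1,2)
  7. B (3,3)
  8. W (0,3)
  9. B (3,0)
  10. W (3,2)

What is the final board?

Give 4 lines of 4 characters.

Move 1: B@(2,2) -> caps B=0 W=0
Move 2: W@(2,3) -> caps B=0 W=0
Move 3: B@(2,1) -> caps B=0 W=0
Move 4: W@(0,0) -> caps B=0 W=0
Move 5: B@(0,2) -> caps B=0 W=0
Move 6: W@(1,2) -> caps B=0 W=0
Move 7: B@(3,3) -> caps B=0 W=0
Move 8: W@(0,3) -> caps B=0 W=0
Move 9: B@(3,0) -> caps B=0 W=0
Move 10: W@(3,2) -> caps B=0 W=1

Answer: W.BW
..W.
.BBW
B.W.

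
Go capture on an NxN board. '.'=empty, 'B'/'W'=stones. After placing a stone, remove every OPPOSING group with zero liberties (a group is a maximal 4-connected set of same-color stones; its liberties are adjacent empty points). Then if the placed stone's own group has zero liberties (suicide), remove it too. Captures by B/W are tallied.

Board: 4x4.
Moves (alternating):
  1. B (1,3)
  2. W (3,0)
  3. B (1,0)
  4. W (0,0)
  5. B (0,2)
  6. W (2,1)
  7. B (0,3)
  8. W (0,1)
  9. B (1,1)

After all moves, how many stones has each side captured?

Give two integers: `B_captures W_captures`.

Answer: 2 0

Derivation:
Move 1: B@(1,3) -> caps B=0 W=0
Move 2: W@(3,0) -> caps B=0 W=0
Move 3: B@(1,0) -> caps B=0 W=0
Move 4: W@(0,0) -> caps B=0 W=0
Move 5: B@(0,2) -> caps B=0 W=0
Move 6: W@(2,1) -> caps B=0 W=0
Move 7: B@(0,3) -> caps B=0 W=0
Move 8: W@(0,1) -> caps B=0 W=0
Move 9: B@(1,1) -> caps B=2 W=0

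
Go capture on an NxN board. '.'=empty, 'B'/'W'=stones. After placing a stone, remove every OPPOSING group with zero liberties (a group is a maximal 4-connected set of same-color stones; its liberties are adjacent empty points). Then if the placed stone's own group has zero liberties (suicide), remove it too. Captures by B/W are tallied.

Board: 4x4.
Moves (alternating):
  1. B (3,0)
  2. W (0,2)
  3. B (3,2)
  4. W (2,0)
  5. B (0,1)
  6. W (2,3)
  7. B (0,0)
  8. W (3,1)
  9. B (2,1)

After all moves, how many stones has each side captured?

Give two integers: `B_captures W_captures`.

Move 1: B@(3,0) -> caps B=0 W=0
Move 2: W@(0,2) -> caps B=0 W=0
Move 3: B@(3,2) -> caps B=0 W=0
Move 4: W@(2,0) -> caps B=0 W=0
Move 5: B@(0,1) -> caps B=0 W=0
Move 6: W@(2,3) -> caps B=0 W=0
Move 7: B@(0,0) -> caps B=0 W=0
Move 8: W@(3,1) -> caps B=0 W=1
Move 9: B@(2,1) -> caps B=0 W=1

Answer: 0 1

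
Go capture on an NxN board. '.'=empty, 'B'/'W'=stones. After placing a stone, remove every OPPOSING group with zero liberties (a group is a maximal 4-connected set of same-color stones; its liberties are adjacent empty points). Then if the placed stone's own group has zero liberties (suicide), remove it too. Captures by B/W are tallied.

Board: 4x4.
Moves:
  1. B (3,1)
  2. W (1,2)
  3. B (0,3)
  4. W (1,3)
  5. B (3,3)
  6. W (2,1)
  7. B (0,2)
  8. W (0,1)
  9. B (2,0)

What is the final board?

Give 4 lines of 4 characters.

Answer: .W..
..WW
BW..
.B.B

Derivation:
Move 1: B@(3,1) -> caps B=0 W=0
Move 2: W@(1,2) -> caps B=0 W=0
Move 3: B@(0,3) -> caps B=0 W=0
Move 4: W@(1,3) -> caps B=0 W=0
Move 5: B@(3,3) -> caps B=0 W=0
Move 6: W@(2,1) -> caps B=0 W=0
Move 7: B@(0,2) -> caps B=0 W=0
Move 8: W@(0,1) -> caps B=0 W=2
Move 9: B@(2,0) -> caps B=0 W=2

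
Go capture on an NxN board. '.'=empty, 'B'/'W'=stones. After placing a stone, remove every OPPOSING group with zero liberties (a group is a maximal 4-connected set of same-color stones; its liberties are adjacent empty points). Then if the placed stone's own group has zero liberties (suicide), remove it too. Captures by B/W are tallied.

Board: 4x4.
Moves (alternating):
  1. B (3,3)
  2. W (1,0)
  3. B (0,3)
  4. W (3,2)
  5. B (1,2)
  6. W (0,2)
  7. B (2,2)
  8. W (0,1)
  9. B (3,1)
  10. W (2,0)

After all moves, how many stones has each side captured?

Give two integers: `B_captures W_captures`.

Move 1: B@(3,3) -> caps B=0 W=0
Move 2: W@(1,0) -> caps B=0 W=0
Move 3: B@(0,3) -> caps B=0 W=0
Move 4: W@(3,2) -> caps B=0 W=0
Move 5: B@(1,2) -> caps B=0 W=0
Move 6: W@(0,2) -> caps B=0 W=0
Move 7: B@(2,2) -> caps B=0 W=0
Move 8: W@(0,1) -> caps B=0 W=0
Move 9: B@(3,1) -> caps B=1 W=0
Move 10: W@(2,0) -> caps B=1 W=0

Answer: 1 0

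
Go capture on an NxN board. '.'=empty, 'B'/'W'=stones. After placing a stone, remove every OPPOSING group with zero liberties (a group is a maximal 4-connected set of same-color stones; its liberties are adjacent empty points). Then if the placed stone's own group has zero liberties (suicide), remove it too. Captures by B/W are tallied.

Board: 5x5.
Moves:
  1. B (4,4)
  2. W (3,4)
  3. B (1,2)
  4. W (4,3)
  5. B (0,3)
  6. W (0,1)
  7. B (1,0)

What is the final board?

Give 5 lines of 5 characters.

Move 1: B@(4,4) -> caps B=0 W=0
Move 2: W@(3,4) -> caps B=0 W=0
Move 3: B@(1,2) -> caps B=0 W=0
Move 4: W@(4,3) -> caps B=0 W=1
Move 5: B@(0,3) -> caps B=0 W=1
Move 6: W@(0,1) -> caps B=0 W=1
Move 7: B@(1,0) -> caps B=0 W=1

Answer: .W.B.
B.B..
.....
....W
...W.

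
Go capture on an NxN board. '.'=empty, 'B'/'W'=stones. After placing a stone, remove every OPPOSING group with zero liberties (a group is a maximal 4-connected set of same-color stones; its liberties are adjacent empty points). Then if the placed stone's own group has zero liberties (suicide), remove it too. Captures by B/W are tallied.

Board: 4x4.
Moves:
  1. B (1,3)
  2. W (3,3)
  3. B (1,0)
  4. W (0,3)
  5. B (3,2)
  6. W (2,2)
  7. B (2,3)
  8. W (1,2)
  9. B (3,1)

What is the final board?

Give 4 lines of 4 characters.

Move 1: B@(1,3) -> caps B=0 W=0
Move 2: W@(3,3) -> caps B=0 W=0
Move 3: B@(1,0) -> caps B=0 W=0
Move 4: W@(0,3) -> caps B=0 W=0
Move 5: B@(3,2) -> caps B=0 W=0
Move 6: W@(2,2) -> caps B=0 W=0
Move 7: B@(2,3) -> caps B=1 W=0
Move 8: W@(1,2) -> caps B=1 W=0
Move 9: B@(3,1) -> caps B=1 W=0

Answer: ...W
B.WB
..WB
.BB.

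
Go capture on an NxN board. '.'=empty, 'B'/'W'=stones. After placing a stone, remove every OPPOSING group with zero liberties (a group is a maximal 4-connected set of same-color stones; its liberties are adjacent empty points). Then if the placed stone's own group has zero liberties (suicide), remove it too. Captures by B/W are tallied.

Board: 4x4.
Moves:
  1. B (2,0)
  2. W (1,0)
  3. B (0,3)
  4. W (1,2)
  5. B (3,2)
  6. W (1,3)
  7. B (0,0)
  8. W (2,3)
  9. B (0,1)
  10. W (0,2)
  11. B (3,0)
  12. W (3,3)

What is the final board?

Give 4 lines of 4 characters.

Answer: BBW.
W.WW
B..W
B.BW

Derivation:
Move 1: B@(2,0) -> caps B=0 W=0
Move 2: W@(1,0) -> caps B=0 W=0
Move 3: B@(0,3) -> caps B=0 W=0
Move 4: W@(1,2) -> caps B=0 W=0
Move 5: B@(3,2) -> caps B=0 W=0
Move 6: W@(1,3) -> caps B=0 W=0
Move 7: B@(0,0) -> caps B=0 W=0
Move 8: W@(2,3) -> caps B=0 W=0
Move 9: B@(0,1) -> caps B=0 W=0
Move 10: W@(0,2) -> caps B=0 W=1
Move 11: B@(3,0) -> caps B=0 W=1
Move 12: W@(3,3) -> caps B=0 W=1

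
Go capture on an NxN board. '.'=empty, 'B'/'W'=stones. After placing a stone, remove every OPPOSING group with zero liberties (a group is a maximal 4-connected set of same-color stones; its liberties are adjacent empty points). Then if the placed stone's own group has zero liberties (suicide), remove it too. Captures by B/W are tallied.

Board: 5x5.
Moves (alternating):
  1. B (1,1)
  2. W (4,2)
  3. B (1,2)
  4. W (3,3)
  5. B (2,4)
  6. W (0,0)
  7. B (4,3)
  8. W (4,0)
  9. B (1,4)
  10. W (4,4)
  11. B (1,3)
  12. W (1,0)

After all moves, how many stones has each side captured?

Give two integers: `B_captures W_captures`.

Move 1: B@(1,1) -> caps B=0 W=0
Move 2: W@(4,2) -> caps B=0 W=0
Move 3: B@(1,2) -> caps B=0 W=0
Move 4: W@(3,3) -> caps B=0 W=0
Move 5: B@(2,4) -> caps B=0 W=0
Move 6: W@(0,0) -> caps B=0 W=0
Move 7: B@(4,3) -> caps B=0 W=0
Move 8: W@(4,0) -> caps B=0 W=0
Move 9: B@(1,4) -> caps B=0 W=0
Move 10: W@(4,4) -> caps B=0 W=1
Move 11: B@(1,3) -> caps B=0 W=1
Move 12: W@(1,0) -> caps B=0 W=1

Answer: 0 1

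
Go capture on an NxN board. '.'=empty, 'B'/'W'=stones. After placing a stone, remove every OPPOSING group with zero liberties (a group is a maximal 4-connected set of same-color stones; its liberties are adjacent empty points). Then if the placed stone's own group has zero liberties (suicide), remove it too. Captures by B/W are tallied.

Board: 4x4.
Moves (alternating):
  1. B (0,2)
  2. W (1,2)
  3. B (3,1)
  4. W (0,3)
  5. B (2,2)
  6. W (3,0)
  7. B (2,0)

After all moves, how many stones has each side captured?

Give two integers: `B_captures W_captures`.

Answer: 1 0

Derivation:
Move 1: B@(0,2) -> caps B=0 W=0
Move 2: W@(1,2) -> caps B=0 W=0
Move 3: B@(3,1) -> caps B=0 W=0
Move 4: W@(0,3) -> caps B=0 W=0
Move 5: B@(2,2) -> caps B=0 W=0
Move 6: W@(3,0) -> caps B=0 W=0
Move 7: B@(2,0) -> caps B=1 W=0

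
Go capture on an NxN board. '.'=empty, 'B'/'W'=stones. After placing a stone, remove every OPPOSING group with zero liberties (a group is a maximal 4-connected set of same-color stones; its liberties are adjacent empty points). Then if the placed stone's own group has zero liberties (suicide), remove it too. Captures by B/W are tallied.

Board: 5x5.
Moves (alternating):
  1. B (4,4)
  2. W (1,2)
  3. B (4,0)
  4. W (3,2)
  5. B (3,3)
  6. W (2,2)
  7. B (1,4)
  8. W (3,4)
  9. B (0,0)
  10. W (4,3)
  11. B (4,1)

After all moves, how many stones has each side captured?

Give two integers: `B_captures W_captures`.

Move 1: B@(4,4) -> caps B=0 W=0
Move 2: W@(1,2) -> caps B=0 W=0
Move 3: B@(4,0) -> caps B=0 W=0
Move 4: W@(3,2) -> caps B=0 W=0
Move 5: B@(3,3) -> caps B=0 W=0
Move 6: W@(2,2) -> caps B=0 W=0
Move 7: B@(1,4) -> caps B=0 W=0
Move 8: W@(3,4) -> caps B=0 W=0
Move 9: B@(0,0) -> caps B=0 W=0
Move 10: W@(4,3) -> caps B=0 W=1
Move 11: B@(4,1) -> caps B=0 W=1

Answer: 0 1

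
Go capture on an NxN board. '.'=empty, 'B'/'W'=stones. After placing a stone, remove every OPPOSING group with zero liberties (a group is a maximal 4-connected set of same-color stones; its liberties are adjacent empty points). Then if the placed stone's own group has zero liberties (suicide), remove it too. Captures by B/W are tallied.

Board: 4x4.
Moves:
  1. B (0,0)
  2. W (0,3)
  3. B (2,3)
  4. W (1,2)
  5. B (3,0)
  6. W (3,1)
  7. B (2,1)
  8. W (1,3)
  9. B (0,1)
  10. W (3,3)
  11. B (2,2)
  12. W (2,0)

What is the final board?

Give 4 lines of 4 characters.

Answer: BB.W
..WW
WBBB
.W.W

Derivation:
Move 1: B@(0,0) -> caps B=0 W=0
Move 2: W@(0,3) -> caps B=0 W=0
Move 3: B@(2,3) -> caps B=0 W=0
Move 4: W@(1,2) -> caps B=0 W=0
Move 5: B@(3,0) -> caps B=0 W=0
Move 6: W@(3,1) -> caps B=0 W=0
Move 7: B@(2,1) -> caps B=0 W=0
Move 8: W@(1,3) -> caps B=0 W=0
Move 9: B@(0,1) -> caps B=0 W=0
Move 10: W@(3,3) -> caps B=0 W=0
Move 11: B@(2,2) -> caps B=0 W=0
Move 12: W@(2,0) -> caps B=0 W=1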